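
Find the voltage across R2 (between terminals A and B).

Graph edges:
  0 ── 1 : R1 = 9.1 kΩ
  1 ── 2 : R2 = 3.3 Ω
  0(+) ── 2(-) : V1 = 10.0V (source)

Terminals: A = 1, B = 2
R1 and R2 are in series across V1 (node 0 → node 1 → node 2), and the output A–B is taken across R2, so this is a voltage divider.
Series current: I = V1/(R1 + R2) = 10/(9100 + 3.3) = 10/9103 = 0.001099 A
V_R2 = I × R2 = V1 × R2/(R1 + R2) = 10 × 3.3/9103 = 0.003625 V

Final answer: 0.003625 V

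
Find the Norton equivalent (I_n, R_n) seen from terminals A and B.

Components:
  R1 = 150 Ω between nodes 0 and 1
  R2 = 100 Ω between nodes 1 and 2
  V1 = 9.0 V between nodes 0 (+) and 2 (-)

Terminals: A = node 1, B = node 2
Find the Thévenin equivalent first; then I_n = V_th/R_th and R_n = R_th.
Step 1 — V_th is the open-circuit voltage V_A - V_B (nothing connected across the terminals).
Nodal analysis, taking node 2 as the 0 V reference.
Source V1 fixes V_0 = 9 V.
KCL at each unknown node (sum of currents leaving = 0; resistances in Ω):
  Node 1: (V_1 - 9)/150 + (V_1 - 0)/100 = 0
Collecting terms: 0.01667 × V_1 = 0.06  =>  V_1 = 3.6 V
V_th = V_1 - V_2 = 3.6 - 0 = 3.6 V
Step 2 — R_th: zero the source — replace V1 by a short circuit (node 2 merges into node 0) — and find the resistance seen between A (node 1) and B (node 0).
Reduce the network between node 1 (A) and node 0 (B) by series/parallel combination:
  Rp1 = R1 ‖ R2 (parallel, both between nodes 0 and 1) = 1/(1/150 + 1/100) = 60 Ω
R_th = 60 Ω
I_n = V_th/R_th = 3.6/60 = 0.06 A, and R_n = R_th = 60 Ω

Final answer: I_n = 0.06 A, R_n = 60 Ω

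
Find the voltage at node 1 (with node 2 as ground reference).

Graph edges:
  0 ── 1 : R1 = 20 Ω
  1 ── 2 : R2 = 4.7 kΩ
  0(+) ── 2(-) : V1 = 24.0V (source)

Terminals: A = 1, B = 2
Nodal analysis, taking node 2 as the 0 V reference.
Source V1 fixes V_0 = 24 V.
KCL at each unknown node (sum of currents leaving = 0; resistances in Ω):
  Node 1: (V_1 - 24)/20 + (V_1 - 0)/4700 = 0
Collecting terms: 0.05021 × V_1 = 1.2  =>  V_1 = 23.9 V
The requested potential is V_1 = 23.9 V.

Final answer: V_1 = 23.9 V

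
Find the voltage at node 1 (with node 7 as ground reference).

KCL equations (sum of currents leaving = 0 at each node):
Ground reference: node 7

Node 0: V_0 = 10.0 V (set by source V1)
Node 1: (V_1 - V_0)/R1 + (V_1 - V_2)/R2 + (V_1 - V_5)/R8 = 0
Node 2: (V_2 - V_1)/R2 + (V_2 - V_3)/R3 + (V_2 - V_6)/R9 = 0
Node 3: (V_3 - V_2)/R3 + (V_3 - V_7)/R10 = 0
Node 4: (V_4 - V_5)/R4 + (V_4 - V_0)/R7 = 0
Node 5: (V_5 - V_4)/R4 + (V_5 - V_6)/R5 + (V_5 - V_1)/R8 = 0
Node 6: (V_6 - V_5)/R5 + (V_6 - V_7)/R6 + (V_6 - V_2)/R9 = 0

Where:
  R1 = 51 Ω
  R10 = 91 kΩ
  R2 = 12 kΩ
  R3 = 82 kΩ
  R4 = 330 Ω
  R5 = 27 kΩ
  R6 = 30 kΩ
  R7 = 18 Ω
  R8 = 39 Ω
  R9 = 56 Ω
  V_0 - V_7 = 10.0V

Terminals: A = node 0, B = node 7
Nodal analysis, taking node 7 as the 0 V reference.
Source V1 fixes V_0 = 10 V.
KCL at each unknown node (sum of currents leaving = 0; resistances in Ω):
  Node 1: (V_1 - 10)/51 + (V_1 - V_2)/12000 + (V_1 - V_5)/39 = 0
  Node 2: (V_2 - V_1)/12000 + (V_2 - V_3)/82000 + (V_2 - V_6)/56 = 0
  Node 3: (V_3 - V_2)/82000 + (V_3 - 0)/91000 = 0
  Node 4: (V_4 - V_5)/330 + (V_4 - 10)/18 = 0
  Node 5: (V_5 - V_4)/330 + (V_5 - V_6)/27000 + (V_5 - V_1)/39 = 0
  Node 6: (V_6 - V_5)/27000 + (V_6 - 0)/30000 + (V_6 - V_2)/56 = 0
Collecting terms (coefficients in siemens):
  0.04533·V_1 - 0.00008333·V_2 - 0.02564·V_5 = 0.1961
  0.01795·V_2 - 0.00008333·V_1 - 0.0000122·V_3 - 0.01786·V_6 = 0
  0.00002318·V_3 - 0.0000122·V_2 = 0
  0.05859·V_4 - 0.00303·V_5 = 0.5556
  0.02871·V_5 - 0.02564·V_1 - 0.00303·V_4 - 0.00003704·V_6 = 0
  0.01793·V_6 - 0.01786·V_2 - 0.00003704·V_5 = 0
Solving these 6 simultaneous equations (Gaussian elimination) gives:
  V_1 = 9.987 V, V_2 = 7.541 V, V_3 = 3.967 V, V_4 = 9.999 V
  V_5 = 9.985 V, V_6 = 7.532 V
The requested potential is V_1 = 9.987 V.

Final answer: V_1 = 9.987 V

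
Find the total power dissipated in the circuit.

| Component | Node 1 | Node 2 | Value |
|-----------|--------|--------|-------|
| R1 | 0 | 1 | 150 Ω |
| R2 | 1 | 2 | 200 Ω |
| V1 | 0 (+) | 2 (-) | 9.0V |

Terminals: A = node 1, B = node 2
Nodal analysis, taking node 2 as the 0 V reference.
Source V1 fixes V_0 = 9 V.
KCL at each unknown node (sum of currents leaving = 0; resistances in Ω):
  Node 1: (V_1 - 9)/150 + (V_1 - 0)/200 = 0
Collecting terms: 0.01167 × V_1 = 0.06  =>  V_1 = 5.143 V
Power in each resistor, P = (ΔV)²/R:
  P_R1 = (9 - 5.143)²/150 = 0.09918 W
  P_R2 = (5.143 - 0)²/200 = 0.1322 W
P_total = P_R1 + P_R2 = 0.2314 W

Final answer: 0.2314 W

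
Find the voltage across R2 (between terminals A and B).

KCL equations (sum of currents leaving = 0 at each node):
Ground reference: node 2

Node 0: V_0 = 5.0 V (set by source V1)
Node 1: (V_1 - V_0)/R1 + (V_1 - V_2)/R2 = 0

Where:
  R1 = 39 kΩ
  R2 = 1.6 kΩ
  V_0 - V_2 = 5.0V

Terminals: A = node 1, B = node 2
R1 and R2 are in series across V1 (node 0 → node 1 → node 2), and the output A–B is taken across R2, so this is a voltage divider.
Series current: I = V1/(R1 + R2) = 5/(39000 + 1600) = 5/40600 = 0.0001232 A
V_R2 = I × R2 = V1 × R2/(R1 + R2) = 5 × 1600/40600 = 0.197 V

Final answer: 0.197 V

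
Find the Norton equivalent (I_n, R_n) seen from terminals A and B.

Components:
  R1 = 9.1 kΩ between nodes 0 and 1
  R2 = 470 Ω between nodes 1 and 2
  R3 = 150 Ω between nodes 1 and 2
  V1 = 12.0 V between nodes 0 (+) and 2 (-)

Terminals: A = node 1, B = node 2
Find the Thévenin equivalent first; then I_n = V_th/R_th and R_n = R_th.
Step 1 — V_th is the open-circuit voltage V_A - V_B (nothing connected across the terminals).
Nodal analysis, taking node 2 as the 0 V reference.
Source V1 fixes V_0 = 12 V.
KCL at each unknown node (sum of currents leaving = 0; resistances in Ω):
  Node 1: (V_1 - 12)/9100 + (V_1 - 0)/470 + (V_1 - 0)/150 = 0
Collecting terms: 0.008904 × V_1 = 0.001319  =>  V_1 = 0.1481 V
V_th = V_1 - V_2 = 0.1481 - 0 = 0.1481 V
Step 2 — R_th: zero the source — replace V1 by a short circuit (node 2 merges into node 0) — and find the resistance seen between A (node 1) and B (node 0).
Reduce the network between node 1 (A) and node 0 (B) by series/parallel combination:
  Rp1 = R1 ‖ R2 ‖ R3 (parallel, all between nodes 0 and 1) = 1/(1/9100 + 1/470 + 1/150) = 112.3 Ω
R_th = 112.3 Ω
I_n = V_th/R_th = 0.1481/112.3 = 0.001319 A, and R_n = R_th = 112.3 Ω

Final answer: I_n = 0.001319 A, R_n = 112.3 Ω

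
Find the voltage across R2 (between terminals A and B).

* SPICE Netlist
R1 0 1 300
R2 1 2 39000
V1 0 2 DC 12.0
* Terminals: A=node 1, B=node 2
R1 and R2 are in series across V1 (node 0 → node 1 → node 2), and the output A–B is taken across R2, so this is a voltage divider.
Series current: I = V1/(R1 + R2) = 12/(300 + 39000) = 12/39300 = 0.0003053 A
V_R2 = I × R2 = V1 × R2/(R1 + R2) = 12 × 39000/39300 = 11.91 V

Final answer: 11.91 V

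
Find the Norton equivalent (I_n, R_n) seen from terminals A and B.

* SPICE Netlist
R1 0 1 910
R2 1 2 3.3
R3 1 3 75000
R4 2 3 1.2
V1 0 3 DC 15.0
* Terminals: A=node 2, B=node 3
Find the Thévenin equivalent first; then I_n = V_th/R_th and R_n = R_th.
Step 1 — V_th is the open-circuit voltage V_A - V_B (nothing connected across the terminals).
Nodal analysis, taking node 3 as the 0 V reference.
Source V1 fixes V_0 = 15 V.
KCL at each unknown node (sum of currents leaving = 0; resistances in Ω):
  Node 1: (V_1 - 15)/910 + (V_1 - V_2)/3.3 + (V_1 - 0)/75000 = 0
  Node 2: (V_2 - V_1)/3.3 + (V_2 - 0)/1.2 = 0
Collecting terms (coefficients in siemens):
  0.3041·V_1 - 0.303·V_2 = 0.01648
  1.136·V_2 - 0.303·V_1 = 0
Determinant D = (0.3041)(1.136) - (-0.303)(-0.303) = 0.2538
V_1 = [(0.01648)(1.136) - (-0.303)(0)]/D = 0.07381 V
V_2 = [(0.3041)(0) - (0.01648)(-0.303)]/D = 0.01968 V
V_th = V_2 - V_3 = 0.01968 - 0 = 0.01968 V
Step 2 — R_th: zero the source — replace V1 by a short circuit (node 3 merges into node 0) — and find the resistance seen between A (node 2) and B (node 0).
Reduce the network between node 2 (A) and node 0 (B) by series/parallel combination:
  Rp1 = R1 ‖ R3 (parallel, both between nodes 0 and 1) = 1/(1/910 + 1/75000) = 899.1 Ω
  Rs1 = R2 + Rp1 (series, joined only at node 1) = 3.3 + 899.1 = 902.4 Ω
  Rp2 = R4 ‖ Rs1 (parallel, both between nodes 0 and 2) = 1/(1/1.2 + 1/902.4) = 1.198 Ω
R_th = 1.198 Ω
I_n = V_th/R_th = 0.01968/1.198 = 0.01642 A, and R_n = R_th = 1.198 Ω

Final answer: I_n = 0.01642 A, R_n = 1.198 Ω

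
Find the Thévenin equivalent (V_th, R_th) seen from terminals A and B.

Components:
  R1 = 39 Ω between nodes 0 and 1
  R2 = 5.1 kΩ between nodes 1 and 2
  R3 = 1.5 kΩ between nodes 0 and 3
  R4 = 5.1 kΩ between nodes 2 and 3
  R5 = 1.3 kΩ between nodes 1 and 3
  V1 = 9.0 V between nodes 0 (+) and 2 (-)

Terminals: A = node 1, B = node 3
Step 1 — V_th is the open-circuit voltage V_A - V_B (nothing connected across the terminals).
Nodal analysis, taking node 2 as the 0 V reference.
Source V1 fixes V_0 = 9 V.
KCL at each unknown node (sum of currents leaving = 0; resistances in Ω):
  Node 1: (V_1 - 9)/39 + (V_1 - 0)/5100 + (V_1 - V_3)/1300 = 0
  Node 3: (V_3 - 9)/1500 + (V_3 - 0)/5100 + (V_3 - V_1)/1300 = 0
Collecting terms (coefficients in siemens):
  0.02661·V_1 - 0.0007692·V_3 = 0.2308
  0.001632·V_3 - 0.0007692·V_1 = 0.006
Determinant D = (0.02661)(0.001632) - (-0.0007692)(-0.0007692) = 0.00004283
V_1 = [(0.2308)(0.001632) - (-0.0007692)(0.006)]/D = 8.901 V
V_3 = [(0.02661)(0.006) - (0.2308)(-0.0007692)]/D = 7.872 V
V_th = V_1 - V_3 = 8.901 - 7.872 = 1.029 V
Step 2 — R_th: zero the source — replace V1 by a short circuit (node 2 merges into node 0) — and find the resistance seen between A (node 1) and B (node 3).
Reduce the network between node 1 (A) and node 3 (B) by series/parallel combination:
  Rp1 = R1 ‖ R2 (parallel, both between nodes 0 and 1) = 1/(1/39 + 1/5100) = 38.7 Ω
  Rp2 = R3 ‖ R4 (parallel, both between nodes 0 and 3) = 1/(1/1500 + 1/5100) = 1159 Ω
  Rs1 = Rp1 + Rp2 (series, joined only at node 0) = 38.7 + 1159 = 1198 Ω
  Rp3 = R5 ‖ Rs1 (parallel, both between nodes 1 and 3) = 1/(1/1300 + 1/1198) = 623.4 Ω
R_th = 623.4 Ω

Final answer: V_th = 1.029 V, R_th = 623.4 Ω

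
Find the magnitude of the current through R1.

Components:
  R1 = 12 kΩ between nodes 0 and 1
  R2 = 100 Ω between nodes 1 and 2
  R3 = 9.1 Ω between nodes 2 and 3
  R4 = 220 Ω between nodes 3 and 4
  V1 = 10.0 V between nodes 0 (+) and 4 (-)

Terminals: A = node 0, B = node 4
Nodal analysis, taking node 4 as the 0 V reference.
Source V1 fixes V_0 = 10 V.
KCL at each unknown node (sum of currents leaving = 0; resistances in Ω):
  Node 1: (V_1 - 10)/12000 + (V_1 - V_2)/100 = 0
  Node 2: (V_2 - V_1)/100 + (V_2 - V_3)/9.1 = 0
  Node 3: (V_3 - V_2)/9.1 + (V_3 - 0)/220 = 0
Collecting terms (coefficients in siemens):
  0.01008·V_1 - 0.01·V_2 = 0.0008333
  0.1199·V_2 - 0.01·V_1 - 0.1099·V_3 = 0
  0.1144·V_3 - 0.1099·V_2 = 0
Solving these 3 simultaneous equations (Gaussian elimination) gives:
  V_1 = 0.2669 V, V_2 = 0.1858 V, V_3 = 0.1784 V
I_R1 = (V_0 - V_1)/R1 = (10 - 0.2669)/12000 = 0.0008111 A
|I_R1| = 0.0008111 A

Final answer: |I_R1| = 0.0008111 A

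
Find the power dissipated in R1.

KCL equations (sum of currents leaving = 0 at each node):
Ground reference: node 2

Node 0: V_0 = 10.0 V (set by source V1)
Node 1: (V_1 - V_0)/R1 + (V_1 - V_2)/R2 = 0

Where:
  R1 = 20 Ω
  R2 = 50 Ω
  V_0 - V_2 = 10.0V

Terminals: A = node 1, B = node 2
Nodal analysis, taking node 2 as the 0 V reference.
Source V1 fixes V_0 = 10 V.
KCL at each unknown node (sum of currents leaving = 0; resistances in Ω):
  Node 1: (V_1 - 10)/20 + (V_1 - 0)/50 = 0
Collecting terms: 0.07 × V_1 = 0.5  =>  V_1 = 7.143 V
I_R1 = (V_0 - V_1)/R1 = (10 - 7.143)/20 = 0.1429 A
P_R1 = I_R1² × R1 = (0.1429)² × 20 = 0.4082 W

Final answer: 0.4082 W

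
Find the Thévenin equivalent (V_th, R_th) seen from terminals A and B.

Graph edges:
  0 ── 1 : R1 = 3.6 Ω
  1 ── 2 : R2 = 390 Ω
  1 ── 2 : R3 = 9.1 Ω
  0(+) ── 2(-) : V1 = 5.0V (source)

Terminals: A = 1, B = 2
Step 1 — V_th is the open-circuit voltage V_A - V_B (nothing connected across the terminals).
Nodal analysis, taking node 2 as the 0 V reference.
Source V1 fixes V_0 = 5 V.
KCL at each unknown node (sum of currents leaving = 0; resistances in Ω):
  Node 1: (V_1 - 5)/3.6 + (V_1 - 0)/390 + (V_1 - 0)/9.1 = 0
Collecting terms: 0.3902 × V_1 = 1.389  =>  V_1 = 3.559 V
V_th = V_1 - V_2 = 3.559 - 0 = 3.559 V
Step 2 — R_th: zero the source — replace V1 by a short circuit (node 2 merges into node 0) — and find the resistance seen between A (node 1) and B (node 0).
Reduce the network between node 1 (A) and node 0 (B) by series/parallel combination:
  Rp1 = R1 ‖ R2 ‖ R3 (parallel, all between nodes 0 and 1) = 1/(1/3.6 + 1/390 + 1/9.1) = 2.563 Ω
R_th = 2.563 Ω

Final answer: V_th = 3.559 V, R_th = 2.563 Ω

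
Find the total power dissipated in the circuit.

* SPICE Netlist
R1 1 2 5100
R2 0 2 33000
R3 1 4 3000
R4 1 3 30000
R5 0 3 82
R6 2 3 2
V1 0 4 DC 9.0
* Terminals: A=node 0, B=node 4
Nodal analysis, taking node 4 as the 0 V reference.
Source V1 fixes V_0 = 9 V.
KCL at each unknown node (sum of currents leaving = 0; resistances in Ω):
  Node 1: (V_1 - V_2)/5100 + (V_1 - 0)/3000 + (V_1 - V_3)/30000 = 0
  Node 2: (V_2 - V_1)/5100 + (V_2 - 9)/33000 + (V_2 - V_3)/2 = 0
  Node 3: (V_3 - V_1)/30000 + (V_3 - 9)/82 + (V_3 - V_2)/2 = 0
Collecting terms (coefficients in siemens):
  0.0005627·V_1 - 0.0001961·V_2 - 0.00003333·V_3 = 0
  0.5002·V_2 - 0.0001961·V_1 - 0.5·V_3 = 0.0002727
  0.5122·V_3 - 0.00003333·V_1 - 0.5·V_2 = 0.1098
Solving these 3 simultaneous equations (Gaussian elimination) gives:
  V_1 = 3.628 V, V_2 = 8.899 V, V_3 = 8.901 V
Power in each resistor, P = (ΔV)²/R:
  P_R1 = (3.628 - 8.899)²/5100 = 0.005448 W
  P_R2 = (9 - 8.899)²/33000 = 0.000000309 W
  P_R3 = (3.628 - 0)²/3000 = 0.004387 W
  P_R4 = (3.628 - 8.901)²/30000 = 0.0009269 W
  P_R5 = (9 - 8.901)²/82 = 0.0001193 W
  P_R6 = (8.899 - 8.901)²/2 = 0.000002124 W
P_total = P_R1 + P_R2 + P_R3 + P_R4 + P_R5 + P_R6 = 0.01088 W

Final answer: 0.01088 W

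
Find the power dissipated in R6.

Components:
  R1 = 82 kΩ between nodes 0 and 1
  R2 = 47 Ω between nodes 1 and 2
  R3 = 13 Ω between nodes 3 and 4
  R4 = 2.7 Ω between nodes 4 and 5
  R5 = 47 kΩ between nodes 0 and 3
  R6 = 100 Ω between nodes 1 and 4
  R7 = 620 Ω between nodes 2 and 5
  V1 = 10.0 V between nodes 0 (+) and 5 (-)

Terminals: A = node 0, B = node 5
Nodal analysis, taking node 5 as the 0 V reference.
Source V1 fixes V_0 = 10 V.
KCL at each unknown node (sum of currents leaving = 0; resistances in Ω):
  Node 1: (V_1 - 10)/82000 + (V_1 - V_2)/47 + (V_1 - V_4)/100 = 0
  Node 2: (V_2 - V_1)/47 + (V_2 - 0)/620 = 0
  Node 3: (V_3 - V_4)/13 + (V_3 - 10)/47000 = 0
  Node 4: (V_4 - V_3)/13 + (V_4 - 0)/2.7 + (V_4 - V_1)/100 = 0
Collecting terms (coefficients in siemens):
  0.03129·V_1 - 0.02128·V_2 - 0.01·V_4 = 0.000122
  0.02289·V_2 - 0.02128·V_1 = 0
  0.07694·V_3 - 0.07692·V_4 = 0.0002128
  0.4573·V_4 - 0.01·V_1 - 0.07692·V_3 = 0
Solving these 4 simultaneous equations (Gaussian elimination) gives:
  V_1 = 0.01134 V, V_2 = 0.01054 V, V_3 = 0.003622 V, V_4 = 0.0008573 V
I_R6 = (V_1 - V_4)/R6 = (0.01134 - 0.0008573)/100 = 0.0001048 A
P_R6 = I_R6² × R6 = (0.0001048)² × 100 = 0.000001099 W

Final answer: 1.099e-06 W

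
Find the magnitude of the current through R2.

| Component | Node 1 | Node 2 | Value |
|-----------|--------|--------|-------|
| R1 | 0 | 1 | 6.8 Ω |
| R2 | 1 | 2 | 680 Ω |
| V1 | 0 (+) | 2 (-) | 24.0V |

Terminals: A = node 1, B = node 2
Nodal analysis, taking node 2 as the 0 V reference.
Source V1 fixes V_0 = 24 V.
KCL at each unknown node (sum of currents leaving = 0; resistances in Ω):
  Node 1: (V_1 - 24)/6.8 + (V_1 - 0)/680 = 0
Collecting terms: 0.1485 × V_1 = 3.529  =>  V_1 = 23.76 V
I_R2 = (V_1 - V_2)/R2 = (23.76 - 0)/680 = 0.03494 A
|I_R2| = 0.03494 A

Final answer: |I_R2| = 0.03494 A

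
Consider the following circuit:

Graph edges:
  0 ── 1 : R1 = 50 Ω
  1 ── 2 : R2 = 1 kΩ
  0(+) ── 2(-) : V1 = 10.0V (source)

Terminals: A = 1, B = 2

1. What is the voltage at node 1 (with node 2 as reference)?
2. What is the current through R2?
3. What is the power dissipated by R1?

Nodal analysis, taking node 2 as the 0 V reference.
Source V1 fixes V_0 = 10 V.
KCL at each unknown node (sum of currents leaving = 0; resistances in Ω):
  Node 1: (V_1 - 10)/50 + (V_1 - 0)/1000 = 0
Collecting terms: 0.021 × V_1 = 0.2  =>  V_1 = 9.524 V
Part 1:
  Read off the nodal solution: V_1 = 9.524 V
Part 2:
  I_R2 = (V_1 - V_2)/R2 = (9.524 - 0)/1000 = 0.009524 A
  Magnitude: I_R2 = 0.009524 A
Part 3:
  I_R1 = (V_0 - V_1)/R1 = (10 - 9.524)/50 = 0.009524 A
  P_R1 = I_R1² × R1 = (0.009524)² × 50 = 0.004535 W

Final answers:
1. V_1 = 9.524 V
2. I_R2 = 0.009524 A
3. P_R1 = 0.004535 W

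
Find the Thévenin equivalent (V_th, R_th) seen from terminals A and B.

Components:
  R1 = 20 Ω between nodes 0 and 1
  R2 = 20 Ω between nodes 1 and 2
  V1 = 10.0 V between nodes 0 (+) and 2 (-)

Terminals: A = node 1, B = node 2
Step 1 — V_th is the open-circuit voltage V_A - V_B (nothing connected across the terminals).
Nodal analysis, taking node 2 as the 0 V reference.
Source V1 fixes V_0 = 10 V.
KCL at each unknown node (sum of currents leaving = 0; resistances in Ω):
  Node 1: (V_1 - 10)/20 + (V_1 - 0)/20 = 0
Collecting terms: 0.1 × V_1 = 0.5  =>  V_1 = 5 V
V_th = V_1 - V_2 = 5 - 0 = 5 V
Step 2 — R_th: zero the source — replace V1 by a short circuit (node 2 merges into node 0) — and find the resistance seen between A (node 1) and B (node 0).
Reduce the network between node 1 (A) and node 0 (B) by series/parallel combination:
  Rp1 = R1 ‖ R2 (parallel, both between nodes 0 and 1) = 1/(1/20 + 1/20) = 10 Ω
R_th = 10 Ω

Final answer: V_th = 5 V, R_th = 10 Ω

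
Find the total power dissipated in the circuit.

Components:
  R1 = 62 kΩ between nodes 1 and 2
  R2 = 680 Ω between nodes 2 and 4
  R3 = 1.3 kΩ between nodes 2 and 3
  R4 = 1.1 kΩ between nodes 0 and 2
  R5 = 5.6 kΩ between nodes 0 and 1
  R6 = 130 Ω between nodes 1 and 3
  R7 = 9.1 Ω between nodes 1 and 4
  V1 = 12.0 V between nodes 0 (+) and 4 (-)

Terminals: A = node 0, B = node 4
Nodal analysis, taking node 4 as the 0 V reference.
Source V1 fixes V_0 = 12 V.
KCL at each unknown node (sum of currents leaving = 0; resistances in Ω):
  Node 1: (V_1 - V_2)/62000 + (V_1 - 12)/5600 + (V_1 - V_3)/130 + (V_1 - 0)/9.1 = 0
  Node 2: (V_2 - V_1)/62000 + (V_2 - 0)/680 + (V_2 - V_3)/1300 + (V_2 - 12)/1100 = 0
  Node 3: (V_3 - V_2)/1300 + (V_3 - V_1)/130 = 0
Collecting terms (coefficients in siemens):
  0.1178·V_1 - 0.00001613·V_2 - 0.007692·V_3 = 0.002143
  0.003165·V_2 - 0.00001613·V_1 - 0.0007692·V_3 = 0.01091
  0.008462·V_3 - 0.007692·V_1 - 0.0007692·V_2 = 0
Solving these 3 simultaneous equations (Gaussian elimination) gives:
  V_1 = 0.04217 V, V_2 = 3.534 V, V_3 = 0.3596 V
Power in each resistor, P = (ΔV)²/R:
  P_R1 = (0.04217 - 3.534)²/62000 = 0.0001967 W
  P_R2 = (3.534 - 0)²/680 = 0.01837 W
  P_R3 = (3.534 - 0.3596)²/1300 = 0.007753 W
  P_R4 = (12 - 3.534)²/1100 = 0.06515 W
  P_R5 = (12 - 0.04217)²/5600 = 0.02553 W
  P_R6 = (0.04217 - 0.3596)²/130 = 0.0007753 W
  P_R7 = (0.04217 - 0)²/9.1 = 0.0001954 W
P_total = P_R1 + P_R2 + P_R3 + P_R4 + P_R5 + P_R6 + P_R7 = 0.118 W

Final answer: 0.118 W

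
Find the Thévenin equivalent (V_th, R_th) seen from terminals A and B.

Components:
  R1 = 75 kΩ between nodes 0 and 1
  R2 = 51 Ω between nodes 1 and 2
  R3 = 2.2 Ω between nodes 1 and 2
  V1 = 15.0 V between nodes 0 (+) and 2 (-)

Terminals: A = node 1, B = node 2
Step 1 — V_th is the open-circuit voltage V_A - V_B (nothing connected across the terminals).
Nodal analysis, taking node 2 as the 0 V reference.
Source V1 fixes V_0 = 15 V.
KCL at each unknown node (sum of currents leaving = 0; resistances in Ω):
  Node 1: (V_1 - 15)/75000 + (V_1 - 0)/51 + (V_1 - 0)/2.2 = 0
Collecting terms: 0.4742 × V_1 = 0.0002  =>  V_1 = 0.0004218 V
V_th = V_1 - V_2 = 0.0004218 - 0 = 0.0004218 V
Step 2 — R_th: zero the source — replace V1 by a short circuit (node 2 merges into node 0) — and find the resistance seen between A (node 1) and B (node 0).
Reduce the network between node 1 (A) and node 0 (B) by series/parallel combination:
  Rp1 = R1 ‖ R2 ‖ R3 (parallel, all between nodes 0 and 1) = 1/(1/75000 + 1/51 + 1/2.2) = 2.109 Ω
R_th = 2.109 Ω

Final answer: V_th = 0.0004218 V, R_th = 2.109 Ω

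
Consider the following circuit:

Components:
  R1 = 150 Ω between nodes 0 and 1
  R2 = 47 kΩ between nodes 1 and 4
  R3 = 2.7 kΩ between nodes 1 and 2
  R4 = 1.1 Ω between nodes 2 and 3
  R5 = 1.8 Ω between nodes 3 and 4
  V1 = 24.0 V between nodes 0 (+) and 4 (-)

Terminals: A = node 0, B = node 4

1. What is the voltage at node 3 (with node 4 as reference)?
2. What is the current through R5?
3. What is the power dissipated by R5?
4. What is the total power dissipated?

Nodal analysis, taking node 4 as the 0 V reference.
Source V1 fixes V_0 = 24 V.
KCL at each unknown node (sum of currents leaving = 0; resistances in Ω):
  Node 1: (V_1 - 24)/150 + (V_1 - 0)/47000 + (V_1 - V_2)/2700 = 0
  Node 2: (V_2 - V_1)/2700 + (V_2 - V_3)/1.1 = 0
  Node 3: (V_3 - V_2)/1.1 + (V_3 - 0)/1.8 = 0
Collecting terms (coefficients in siemens):
  0.007058·V_1 - 0.0003704·V_2 = 0.16
  0.9095·V_2 - 0.0003704·V_1 - 0.9091·V_3 = 0
  1.465·V_3 - 0.9091·V_2 = 0
Solving these 3 simultaneous equations (Gaussian elimination) gives:
  V_1 = 22.67 V, V_2 = 0.02432 V, V_3 = 0.0151 V
Part 1:
  Read off the nodal solution: V_3 = 0.0151 V
Part 2:
  I_R5 = (V_3 - V_4)/R5 = (0.0151 - 0)/1.8 = 0.008387 A
  Magnitude: I_R5 = 0.008387 A
Part 3:
  I_R5 = (V_3 - V_4)/R5 = (0.0151 - 0)/1.8 = 0.008387 A
  P_R5 = I_R5² × R5 = (0.008387)² × 1.8 = 0.0001266 W
Part 4:
  Power in each resistor, P = (ΔV)²/R:
    P_R1 = (24 - 22.67)²/150 = 0.0118 W
    P_R2 = (22.67 - 0)²/47000 = 0.01093 W
    P_R3 = (22.67 - 0.02432)²/2700 = 0.1899 W
    P_R4 = (0.02432 - 0.0151)²/1.1 = 0.00007738 W
    P_R5 = (0.0151 - 0)²/1.8 = 0.0001266 W
  P_total = P_R1 + P_R2 + P_R3 + P_R4 + P_R5 = 0.2129 W

Final answers:
1. V_3 = 0.0151 V
2. I_R5 = 0.008387 A
3. P_R5 = 0.0001266 W
4. P_total = 0.2129 W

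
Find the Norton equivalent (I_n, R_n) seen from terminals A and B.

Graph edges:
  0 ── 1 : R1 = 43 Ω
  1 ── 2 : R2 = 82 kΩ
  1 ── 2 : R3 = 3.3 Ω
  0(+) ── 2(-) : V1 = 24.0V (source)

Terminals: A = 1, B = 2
Find the Thévenin equivalent first; then I_n = V_th/R_th and R_n = R_th.
Step 1 — V_th is the open-circuit voltage V_A - V_B (nothing connected across the terminals).
Nodal analysis, taking node 2 as the 0 V reference.
Source V1 fixes V_0 = 24 V.
KCL at each unknown node (sum of currents leaving = 0; resistances in Ω):
  Node 1: (V_1 - 24)/43 + (V_1 - 0)/82000 + (V_1 - 0)/3.3 = 0
Collecting terms: 0.3263 × V_1 = 0.5581  =>  V_1 = 1.711 V
V_th = V_1 - V_2 = 1.711 - 0 = 1.711 V
Step 2 — R_th: zero the source — replace V1 by a short circuit (node 2 merges into node 0) — and find the resistance seen between A (node 1) and B (node 0).
Reduce the network between node 1 (A) and node 0 (B) by series/parallel combination:
  Rp1 = R1 ‖ R2 ‖ R3 (parallel, all between nodes 0 and 1) = 1/(1/43 + 1/82000 + 1/3.3) = 3.065 Ω
R_th = 3.065 Ω
I_n = V_th/R_th = 1.711/3.065 = 0.5581 A, and R_n = R_th = 3.065 Ω

Final answer: I_n = 0.5581 A, R_n = 3.065 Ω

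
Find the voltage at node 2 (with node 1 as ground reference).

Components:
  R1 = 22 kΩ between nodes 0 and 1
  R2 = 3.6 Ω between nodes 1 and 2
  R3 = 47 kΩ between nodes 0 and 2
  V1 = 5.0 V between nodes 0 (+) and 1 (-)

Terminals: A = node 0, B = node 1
Nodal analysis, taking node 1 as the 0 V reference.
Source V1 fixes V_0 = 5 V.
KCL at each unknown node (sum of currents leaving = 0; resistances in Ω):
  Node 2: (V_2 - 0)/3.6 + (V_2 - 5)/47000 = 0
Collecting terms: 0.2778 × V_2 = 0.0001064  =>  V_2 = 0.0003829 V
The requested potential is V_2 = 0.0003829 V.

Final answer: V_2 = 0.0003829 V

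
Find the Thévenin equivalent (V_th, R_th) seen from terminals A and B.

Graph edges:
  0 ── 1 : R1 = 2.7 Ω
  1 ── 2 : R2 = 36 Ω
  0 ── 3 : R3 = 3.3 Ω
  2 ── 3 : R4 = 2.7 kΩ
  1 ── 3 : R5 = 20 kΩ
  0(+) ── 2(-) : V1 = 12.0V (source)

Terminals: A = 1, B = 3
Step 1 — V_th is the open-circuit voltage V_A - V_B (nothing connected across the terminals).
Nodal analysis, taking node 2 as the 0 V reference.
Source V1 fixes V_0 = 12 V.
KCL at each unknown node (sum of currents leaving = 0; resistances in Ω):
  Node 1: (V_1 - 12)/2.7 + (V_1 - 0)/36 + (V_1 - V_3)/20000 = 0
  Node 3: (V_3 - 12)/3.3 + (V_3 - 0)/2700 + (V_3 - V_1)/20000 = 0
Collecting terms (coefficients in siemens):
  0.3982·V_1 - 0.00005·V_3 = 4.444
  0.3035·V_3 - 0.00005·V_1 = 3.636
Determinant D = (0.3982)(0.3035) - (-0.00005)(-0.00005) = 0.1208
V_1 = [(4.444)(0.3035) - (-0.00005)(3.636)]/D = 11.16 V
V_3 = [(0.3982)(3.636) - (4.444)(-0.00005)]/D = 11.99 V
V_th = V_1 - V_3 = 11.16 - 11.99 = -0.8223 V
Step 2 — R_th: zero the source — replace V1 by a short circuit (node 2 merges into node 0) — and find the resistance seen between A (node 1) and B (node 3).
Reduce the network between node 1 (A) and node 3 (B) by series/parallel combination:
  Rp1 = R1 ‖ R2 (parallel, both between nodes 0 and 1) = 1/(1/2.7 + 1/36) = 2.512 Ω
  Rp2 = R3 ‖ R4 (parallel, both between nodes 0 and 3) = 1/(1/3.3 + 1/2700) = 3.296 Ω
  Rs1 = Rp1 + Rp2 (series, joined only at node 0) = 2.512 + 3.296 = 5.808 Ω
  Rp3 = R5 ‖ Rs1 (parallel, both between nodes 1 and 3) = 1/(1/20000 + 1/5.808) = 5.806 Ω
R_th = 5.806 Ω

Final answer: V_th = -0.8223 V, R_th = 5.806 Ω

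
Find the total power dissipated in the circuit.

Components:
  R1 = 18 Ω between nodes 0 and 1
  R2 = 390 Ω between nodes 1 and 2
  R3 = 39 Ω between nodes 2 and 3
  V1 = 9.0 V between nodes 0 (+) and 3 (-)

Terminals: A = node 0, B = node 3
Nodal analysis, taking node 3 as the 0 V reference.
Source V1 fixes V_0 = 9 V.
KCL at each unknown node (sum of currents leaving = 0; resistances in Ω):
  Node 1: (V_1 - 9)/18 + (V_1 - V_2)/390 = 0
  Node 2: (V_2 - V_1)/390 + (V_2 - 0)/39 = 0
Collecting terms (coefficients in siemens):
  0.05812·V_1 - 0.002564·V_2 = 0.5
  0.02821·V_2 - 0.002564·V_1 = 0
Determinant D = (0.05812)(0.02821) - (-0.002564)(-0.002564) = 0.001633
V_1 = [(0.5)(0.02821) - (-0.002564)(0)]/D = 8.638 V
V_2 = [(0.05812)(0) - (0.5)(-0.002564)]/D = 0.7852 V
Power in each resistor, P = (ΔV)²/R:
  P_R1 = (9 - 8.638)²/18 = 0.007297 W
  P_R2 = (8.638 - 0.7852)²/390 = 0.1581 W
  P_R3 = (0.7852 - 0)²/39 = 0.01581 W
P_total = P_R1 + P_R2 + P_R3 = 0.1812 W

Final answer: 0.1812 W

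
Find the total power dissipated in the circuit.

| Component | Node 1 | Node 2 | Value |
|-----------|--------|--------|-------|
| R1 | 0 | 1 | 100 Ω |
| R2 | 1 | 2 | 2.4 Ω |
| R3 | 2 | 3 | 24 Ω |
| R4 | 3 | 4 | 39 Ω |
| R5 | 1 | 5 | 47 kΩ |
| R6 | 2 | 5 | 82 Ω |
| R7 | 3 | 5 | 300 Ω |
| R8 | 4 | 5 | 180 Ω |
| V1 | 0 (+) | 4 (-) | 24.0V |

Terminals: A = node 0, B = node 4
Nodal analysis, taking node 4 as the 0 V reference.
Source V1 fixes V_0 = 24 V.
KCL at each unknown node (sum of currents leaving = 0; resistances in Ω):
  Node 1: (V_1 - 24)/100 + (V_1 - V_2)/2.4 + (V_1 - V_5)/47000 = 0
  Node 2: (V_2 - V_1)/2.4 + (V_2 - V_3)/24 + (V_2 - V_5)/82 = 0
  Node 3: (V_3 - V_2)/24 + (V_3 - 0)/39 + (V_3 - V_5)/300 = 0
  Node 5: (V_5 - V_1)/47000 + (V_5 - V_2)/82 + (V_5 - V_3)/300 + (V_5 - 0)/180 = 0
Collecting terms (coefficients in siemens):
  0.4267·V_1 - 0.4167·V_2 - 0.00002128·V_5 = 0.24
  0.4705·V_2 - 0.4167·V_1 - 0.04167·V_3 - 0.0122·V_5 = 0
  0.07064·V_3 - 0.04167·V_2 - 0.003333·V_5 = 0
  0.02111·V_5 - 0.00002128·V_1 - 0.0122·V_2 - 0.003333·V_3 = 0
Solving these 4 simultaneous equations (Gaussian elimination) gives:
  V_1 = 8.329 V, V_2 = 7.953 V, V_3 = 4.945 V, V_5 = 5.385 V
Power in each resistor, P = (ΔV)²/R:
  P_R1 = (24 - 8.329)²/100 = 2.456 W
  P_R2 = (8.329 - 7.953)²/2.4 = 0.05889 W
  P_R3 = (7.953 - 4.945)²/24 = 0.377 W
  P_R4 = (4.945 - 0)²/39 = 0.627 W
  P_R5 = (8.329 - 5.385)²/47000 = 0.0001844 W
  P_R6 = (7.953 - 5.385)²/82 = 0.08043 W
  P_R7 = (4.945 - 5.385)²/300 = 0.0006447 W
  P_R8 = (0 - 5.385)²/180 = 0.1611 W
P_total = P_R1 + P_R2 + P_R3 + P_R4 + P_R5 + P_R6 + P_R7 + P_R8 = 3.761 W

Final answer: 3.761 W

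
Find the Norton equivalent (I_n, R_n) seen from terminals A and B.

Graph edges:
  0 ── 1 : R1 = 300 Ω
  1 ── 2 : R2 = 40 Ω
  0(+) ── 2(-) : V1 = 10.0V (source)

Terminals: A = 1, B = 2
Find the Thévenin equivalent first; then I_n = V_th/R_th and R_n = R_th.
Step 1 — V_th is the open-circuit voltage V_A - V_B (nothing connected across the terminals).
Nodal analysis, taking node 2 as the 0 V reference.
Source V1 fixes V_0 = 10 V.
KCL at each unknown node (sum of currents leaving = 0; resistances in Ω):
  Node 1: (V_1 - 10)/300 + (V_1 - 0)/40 = 0
Collecting terms: 0.02833 × V_1 = 0.03333  =>  V_1 = 1.176 V
V_th = V_1 - V_2 = 1.176 - 0 = 1.176 V
Step 2 — R_th: zero the source — replace V1 by a short circuit (node 2 merges into node 0) — and find the resistance seen between A (node 1) and B (node 0).
Reduce the network between node 1 (A) and node 0 (B) by series/parallel combination:
  Rp1 = R1 ‖ R2 (parallel, both between nodes 0 and 1) = 1/(1/300 + 1/40) = 35.29 Ω
R_th = 35.29 Ω
I_n = V_th/R_th = 1.176/35.29 = 0.03333 A, and R_n = R_th = 35.29 Ω

Final answer: I_n = 0.03333 A, R_n = 35.29 Ω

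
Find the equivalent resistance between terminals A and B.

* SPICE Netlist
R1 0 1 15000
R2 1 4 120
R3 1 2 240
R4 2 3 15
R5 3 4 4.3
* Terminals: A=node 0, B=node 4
Reduce the network between node 0 (A) and node 4 (B) by series/parallel combination:
  Rs1 = R3 + R4 (series, joined only at node 2) = 240 + 15 = 255 Ω
  Rs2 = R5 + Rs1 (series, joined only at node 3) = 4.3 + 255 = 259.3 Ω
  Rp1 = R2 ‖ Rs2 (parallel, both between nodes 1 and 4) = 1/(1/120 + 1/259.3) = 82.04 Ω
  Rs3 = R1 + Rp1 (series, joined only at node 1) = 15000 + 82.04 = 15080 Ω
R_eq = 15.08 kΩ

Final answer: 15.08 kΩ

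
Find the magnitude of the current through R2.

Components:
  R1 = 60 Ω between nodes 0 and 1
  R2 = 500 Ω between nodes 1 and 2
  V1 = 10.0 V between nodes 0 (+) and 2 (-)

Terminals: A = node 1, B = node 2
Nodal analysis, taking node 2 as the 0 V reference.
Source V1 fixes V_0 = 10 V.
KCL at each unknown node (sum of currents leaving = 0; resistances in Ω):
  Node 1: (V_1 - 10)/60 + (V_1 - 0)/500 = 0
Collecting terms: 0.01867 × V_1 = 0.1667  =>  V_1 = 8.929 V
I_R2 = (V_1 - V_2)/R2 = (8.929 - 0)/500 = 0.01786 A
|I_R2| = 0.01786 A

Final answer: |I_R2| = 0.01786 A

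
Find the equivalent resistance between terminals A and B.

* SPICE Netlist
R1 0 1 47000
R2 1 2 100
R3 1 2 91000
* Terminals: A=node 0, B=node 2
Reduce the network between node 0 (A) and node 2 (B) by series/parallel combination:
  Rp1 = R2 ‖ R3 (parallel, both between nodes 1 and 2) = 1/(1/100 + 1/91000) = 99.89 Ω
  Rs1 = R1 + Rp1 (series, joined only at node 1) = 47000 + 99.89 = 47100 Ω
R_eq = 47.1 kΩ

Final answer: 47.1 kΩ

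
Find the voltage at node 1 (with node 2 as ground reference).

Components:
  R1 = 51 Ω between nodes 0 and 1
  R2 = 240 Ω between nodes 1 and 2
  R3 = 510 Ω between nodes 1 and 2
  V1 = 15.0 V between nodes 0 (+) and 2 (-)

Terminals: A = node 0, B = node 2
Nodal analysis, taking node 2 as the 0 V reference.
Source V1 fixes V_0 = 15 V.
KCL at each unknown node (sum of currents leaving = 0; resistances in Ω):
  Node 1: (V_1 - 15)/51 + (V_1 - 0)/240 + (V_1 - 0)/510 = 0
Collecting terms: 0.02574 × V_1 = 0.2941  =>  V_1 = 11.43 V
The requested potential is V_1 = 11.43 V.

Final answer: V_1 = 11.43 V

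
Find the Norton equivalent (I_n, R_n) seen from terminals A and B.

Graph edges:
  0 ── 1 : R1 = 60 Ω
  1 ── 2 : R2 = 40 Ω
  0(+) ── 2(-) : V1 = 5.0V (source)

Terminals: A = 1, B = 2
Find the Thévenin equivalent first; then I_n = V_th/R_th and R_n = R_th.
Step 1 — V_th is the open-circuit voltage V_A - V_B (nothing connected across the terminals).
Nodal analysis, taking node 2 as the 0 V reference.
Source V1 fixes V_0 = 5 V.
KCL at each unknown node (sum of currents leaving = 0; resistances in Ω):
  Node 1: (V_1 - 5)/60 + (V_1 - 0)/40 = 0
Collecting terms: 0.04167 × V_1 = 0.08333  =>  V_1 = 2 V
V_th = V_1 - V_2 = 2 - 0 = 2 V
Step 2 — R_th: zero the source — replace V1 by a short circuit (node 2 merges into node 0) — and find the resistance seen between A (node 1) and B (node 0).
Reduce the network between node 1 (A) and node 0 (B) by series/parallel combination:
  Rp1 = R1 ‖ R2 (parallel, both between nodes 0 and 1) = 1/(1/60 + 1/40) = 24 Ω
R_th = 24 Ω
I_n = V_th/R_th = 2/24 = 0.08333 A, and R_n = R_th = 24 Ω

Final answer: I_n = 0.08333 A, R_n = 24 Ω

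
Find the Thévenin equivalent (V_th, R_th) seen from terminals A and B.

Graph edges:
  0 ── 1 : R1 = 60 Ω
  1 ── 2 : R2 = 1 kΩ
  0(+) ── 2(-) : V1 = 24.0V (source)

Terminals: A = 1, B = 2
Step 1 — V_th is the open-circuit voltage V_A - V_B (nothing connected across the terminals).
Nodal analysis, taking node 2 as the 0 V reference.
Source V1 fixes V_0 = 24 V.
KCL at each unknown node (sum of currents leaving = 0; resistances in Ω):
  Node 1: (V_1 - 24)/60 + (V_1 - 0)/1000 = 0
Collecting terms: 0.01767 × V_1 = 0.4  =>  V_1 = 22.64 V
V_th = V_1 - V_2 = 22.64 - 0 = 22.64 V
Step 2 — R_th: zero the source — replace V1 by a short circuit (node 2 merges into node 0) — and find the resistance seen between A (node 1) and B (node 0).
Reduce the network between node 1 (A) and node 0 (B) by series/parallel combination:
  Rp1 = R1 ‖ R2 (parallel, both between nodes 0 and 1) = 1/(1/60 + 1/1000) = 56.6 Ω
R_th = 56.6 Ω

Final answer: V_th = 22.64 V, R_th = 56.6 Ω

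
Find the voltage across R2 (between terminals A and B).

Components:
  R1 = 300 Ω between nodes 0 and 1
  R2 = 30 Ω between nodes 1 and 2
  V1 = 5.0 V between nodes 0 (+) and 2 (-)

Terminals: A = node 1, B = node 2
R1 and R2 are in series across V1 (node 0 → node 1 → node 2), and the output A–B is taken across R2, so this is a voltage divider.
Series current: I = V1/(R1 + R2) = 5/(300 + 30) = 5/330 = 0.01515 A
V_R2 = I × R2 = V1 × R2/(R1 + R2) = 5 × 30/330 = 0.4545 V

Final answer: 0.4545 V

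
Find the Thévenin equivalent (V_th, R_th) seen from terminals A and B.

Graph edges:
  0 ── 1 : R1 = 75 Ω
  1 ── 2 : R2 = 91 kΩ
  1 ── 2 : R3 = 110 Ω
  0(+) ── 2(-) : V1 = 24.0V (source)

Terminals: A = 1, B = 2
Step 1 — V_th is the open-circuit voltage V_A - V_B (nothing connected across the terminals).
Nodal analysis, taking node 2 as the 0 V reference.
Source V1 fixes V_0 = 24 V.
KCL at each unknown node (sum of currents leaving = 0; resistances in Ω):
  Node 1: (V_1 - 24)/75 + (V_1 - 0)/91000 + (V_1 - 0)/110 = 0
Collecting terms: 0.02244 × V_1 = 0.32  =>  V_1 = 14.26 V
V_th = V_1 - V_2 = 14.26 - 0 = 14.26 V
Step 2 — R_th: zero the source — replace V1 by a short circuit (node 2 merges into node 0) — and find the resistance seen between A (node 1) and B (node 0).
Reduce the network between node 1 (A) and node 0 (B) by series/parallel combination:
  Rp1 = R1 ‖ R2 ‖ R3 (parallel, all between nodes 0 and 1) = 1/(1/75 + 1/91000 + 1/110) = 44.57 Ω
R_th = 44.57 Ω

Final answer: V_th = 14.26 V, R_th = 44.57 Ω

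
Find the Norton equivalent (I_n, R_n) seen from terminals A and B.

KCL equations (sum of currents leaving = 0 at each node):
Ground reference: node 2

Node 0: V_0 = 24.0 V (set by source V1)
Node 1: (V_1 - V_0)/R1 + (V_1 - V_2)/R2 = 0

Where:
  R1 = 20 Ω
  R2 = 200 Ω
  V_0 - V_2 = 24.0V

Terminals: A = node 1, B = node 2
Find the Thévenin equivalent first; then I_n = V_th/R_th and R_n = R_th.
Step 1 — V_th is the open-circuit voltage V_A - V_B (nothing connected across the terminals).
Nodal analysis, taking node 2 as the 0 V reference.
Source V1 fixes V_0 = 24 V.
KCL at each unknown node (sum of currents leaving = 0; resistances in Ω):
  Node 1: (V_1 - 24)/20 + (V_1 - 0)/200 = 0
Collecting terms: 0.055 × V_1 = 1.2  =>  V_1 = 21.82 V
V_th = V_1 - V_2 = 21.82 - 0 = 21.82 V
Step 2 — R_th: zero the source — replace V1 by a short circuit (node 2 merges into node 0) — and find the resistance seen between A (node 1) and B (node 0).
Reduce the network between node 1 (A) and node 0 (B) by series/parallel combination:
  Rp1 = R1 ‖ R2 (parallel, both between nodes 0 and 1) = 1/(1/20 + 1/200) = 18.18 Ω
R_th = 18.18 Ω
I_n = V_th/R_th = 21.82/18.18 = 1.2 A, and R_n = R_th = 18.18 Ω

Final answer: I_n = 1.2 A, R_n = 18.18 Ω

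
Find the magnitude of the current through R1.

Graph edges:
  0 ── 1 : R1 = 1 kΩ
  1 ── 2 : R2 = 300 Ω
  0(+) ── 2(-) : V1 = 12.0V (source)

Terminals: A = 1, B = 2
Nodal analysis, taking node 2 as the 0 V reference.
Source V1 fixes V_0 = 12 V.
KCL at each unknown node (sum of currents leaving = 0; resistances in Ω):
  Node 1: (V_1 - 12)/1000 + (V_1 - 0)/300 = 0
Collecting terms: 0.004333 × V_1 = 0.012  =>  V_1 = 2.769 V
I_R1 = (V_0 - V_1)/R1 = (12 - 2.769)/1000 = 0.009231 A
|I_R1| = 0.009231 A

Final answer: |I_R1| = 0.009231 A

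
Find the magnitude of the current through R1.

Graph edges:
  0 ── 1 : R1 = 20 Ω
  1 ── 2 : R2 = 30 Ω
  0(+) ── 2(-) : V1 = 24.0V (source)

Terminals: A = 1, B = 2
Nodal analysis, taking node 2 as the 0 V reference.
Source V1 fixes V_0 = 24 V.
KCL at each unknown node (sum of currents leaving = 0; resistances in Ω):
  Node 1: (V_1 - 24)/20 + (V_1 - 0)/30 = 0
Collecting terms: 0.08333 × V_1 = 1.2  =>  V_1 = 14.4 V
I_R1 = (V_0 - V_1)/R1 = (24 - 14.4)/20 = 0.48 A
|I_R1| = 0.48 A

Final answer: |I_R1| = 0.48 A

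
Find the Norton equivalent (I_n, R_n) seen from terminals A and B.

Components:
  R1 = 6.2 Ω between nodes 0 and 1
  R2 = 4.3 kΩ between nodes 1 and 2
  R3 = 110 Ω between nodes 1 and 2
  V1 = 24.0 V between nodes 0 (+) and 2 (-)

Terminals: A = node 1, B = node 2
Find the Thévenin equivalent first; then I_n = V_th/R_th and R_n = R_th.
Step 1 — V_th is the open-circuit voltage V_A - V_B (nothing connected across the terminals).
Nodal analysis, taking node 2 as the 0 V reference.
Source V1 fixes V_0 = 24 V.
KCL at each unknown node (sum of currents leaving = 0; resistances in Ω):
  Node 1: (V_1 - 24)/6.2 + (V_1 - 0)/4300 + (V_1 - 0)/110 = 0
Collecting terms: 0.1706 × V_1 = 3.871  =>  V_1 = 22.69 V
V_th = V_1 - V_2 = 22.69 - 0 = 22.69 V
Step 2 — R_th: zero the source — replace V1 by a short circuit (node 2 merges into node 0) — and find the resistance seen between A (node 1) and B (node 0).
Reduce the network between node 1 (A) and node 0 (B) by series/parallel combination:
  Rp1 = R1 ‖ R2 ‖ R3 (parallel, all between nodes 0 and 1) = 1/(1/6.2 + 1/4300 + 1/110) = 5.861 Ω
R_th = 5.861 Ω
I_n = V_th/R_th = 22.69/5.861 = 3.871 A, and R_n = R_th = 5.861 Ω

Final answer: I_n = 3.871 A, R_n = 5.861 Ω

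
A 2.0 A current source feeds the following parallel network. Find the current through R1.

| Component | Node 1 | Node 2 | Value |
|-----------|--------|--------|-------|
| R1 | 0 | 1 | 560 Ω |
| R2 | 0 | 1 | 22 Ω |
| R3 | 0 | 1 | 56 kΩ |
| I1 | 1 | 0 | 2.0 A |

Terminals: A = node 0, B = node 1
All resistors sit directly between nodes 0 and 1, so they are in parallel and share one voltage V; the full source current 2 A splits among them.
1/R_par = 1/560 + 1/22 + 1/56000 = 0.04726 S  =>  R_par = 21.16 Ω
V = I × R_par = 2 × 21.16 = 42.32 V
I_R1 = V/R1 = 42.32/560 = 0.07557 A

Final answer: 0.07557 A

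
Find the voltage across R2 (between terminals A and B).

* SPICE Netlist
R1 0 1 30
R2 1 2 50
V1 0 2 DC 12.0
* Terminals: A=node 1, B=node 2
R1 and R2 are in series across V1 (node 0 → node 1 → node 2), and the output A–B is taken across R2, so this is a voltage divider.
Series current: I = V1/(R1 + R2) = 12/(30 + 50) = 12/80 = 0.15 A
V_R2 = I × R2 = V1 × R2/(R1 + R2) = 12 × 50/80 = 7.5 V

Final answer: 7.5 V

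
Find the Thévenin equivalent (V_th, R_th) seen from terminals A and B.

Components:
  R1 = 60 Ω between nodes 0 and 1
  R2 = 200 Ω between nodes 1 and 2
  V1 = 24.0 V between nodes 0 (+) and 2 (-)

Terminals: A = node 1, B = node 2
Step 1 — V_th is the open-circuit voltage V_A - V_B (nothing connected across the terminals).
Nodal analysis, taking node 2 as the 0 V reference.
Source V1 fixes V_0 = 24 V.
KCL at each unknown node (sum of currents leaving = 0; resistances in Ω):
  Node 1: (V_1 - 24)/60 + (V_1 - 0)/200 = 0
Collecting terms: 0.02167 × V_1 = 0.4  =>  V_1 = 18.46 V
V_th = V_1 - V_2 = 18.46 - 0 = 18.46 V
Step 2 — R_th: zero the source — replace V1 by a short circuit (node 2 merges into node 0) — and find the resistance seen between A (node 1) and B (node 0).
Reduce the network between node 1 (A) and node 0 (B) by series/parallel combination:
  Rp1 = R1 ‖ R2 (parallel, both between nodes 0 and 1) = 1/(1/60 + 1/200) = 46.15 Ω
R_th = 46.15 Ω

Final answer: V_th = 18.46 V, R_th = 46.15 Ω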